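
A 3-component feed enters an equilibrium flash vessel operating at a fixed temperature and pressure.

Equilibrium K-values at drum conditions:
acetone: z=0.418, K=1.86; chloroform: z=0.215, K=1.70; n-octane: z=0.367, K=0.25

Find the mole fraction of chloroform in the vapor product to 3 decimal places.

y_chloroform = 0.288

Iterate (Newton) starting at ψ = 0.58:
  ψ = 0.580: g = -0.1403, g' = -0.838 → ψ = 0.413
  ψ = 0.413: g = -0.0164, g' = -0.665 → ψ = 0.388
  ψ = 0.388: g = -0.0002, g' = -0.650 → ψ = 0.387
Converged at ψ = 0.387.
Compositions from xᵢ = zᵢ/(1+ψ(Kᵢ−1)), yᵢ = Kᵢxᵢ:
  acetone: x = 0.314, y = 0.583
  chloroform: x = 0.169, y = 0.288
  n-octane: x = 0.517, y = 0.129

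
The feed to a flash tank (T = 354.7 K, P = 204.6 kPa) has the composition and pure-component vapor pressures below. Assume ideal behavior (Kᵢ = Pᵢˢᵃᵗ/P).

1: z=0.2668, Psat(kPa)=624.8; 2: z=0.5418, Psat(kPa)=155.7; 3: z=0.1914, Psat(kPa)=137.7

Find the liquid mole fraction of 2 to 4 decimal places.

Raoult's law: Kᵢ = Pᵢˢᵃᵗ/P = Pᵢˢᵃᵗ/204.6.
  K_1 = 624.8/204.6 = 3.053763, K_2 = 155.7/204.6 = 0.760997, K_3 = 137.7/204.6 = 0.673021
Let ψ = V/F and solve Σ zᵢ(Kᵢ−1)/(1+ψ(Kᵢ−1)) = 0.
Feasibility: ΣzᵢKᵢ = 1.3559, Σzᵢ/Kᵢ = 1.0837 — both > 1, two phases present.
Iterate (Newton) starting at ψ = 0.5:
  ψ = 0.5000: g = 0.04846, g' = -0.3431 → ψ = 0.6412
  ψ = 0.6412: g = 0.00438, g' = -0.2856 → ψ = 0.6566
  ψ = 0.6566: g = 0.00004, g' = -0.2808 → ψ = 0.6567
Converged at ψ = 0.6567.
Compositions from xᵢ = zᵢ/(1+ψ(Kᵢ−1)), yᵢ = Kᵢxᵢ:
  1: x = 0.1136, y = 0.3469
  2: x = 0.6427, y = 0.4891
  3: x = 0.2437, y = 0.1640

x_2 = 0.6427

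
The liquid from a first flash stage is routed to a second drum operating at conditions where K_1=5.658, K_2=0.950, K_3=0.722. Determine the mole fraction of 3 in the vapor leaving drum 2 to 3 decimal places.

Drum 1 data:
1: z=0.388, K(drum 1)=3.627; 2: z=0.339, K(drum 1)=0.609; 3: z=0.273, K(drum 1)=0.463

y_3 (drum 2) = 0.364

Drum 1:
Rachford–Rice: g(ψ₁) = Σ zᵢ(Kᵢ−1)/(1+ψ₁(Kᵢ−1)) = 0.
Feasibility: ΣzᵢKᵢ = 1.740, Σzᵢ/Kᵢ = 1.253 — both > 1, two phases present.
Newton–Raphson from ψ₁ = 0.64:
  ψ₁ = 0.640: g = -0.0200, g' = -0.647 → ψ₁ = 0.609
Converged at ψ₁ = 0.609.
Drum-1 compositions:
  1: x = 0.149, y = 0.541
  2: x = 0.445, y = 0.271
  3: x = 0.406, y = 0.188
Drum-2 feed = drum-1 liquid: z₂ = (0.1492, 0.4450, 0.4058).
Drum 2:
Iterate (Newton) starting at ψ₂ = 0.5:
  ψ₂ = 0.500: g = 0.0549, g' = -0.336 → ψ₂ = 0.664
  ψ₂ = 0.664: g = 0.0085, g' = -0.242 → ψ₂ = 0.699
  ψ₂ = 0.699: g = 0.0002, g' = -0.228 → ψ₂ = 0.700
Converged at ψ₂ = 0.700.
  1: x = 0.035, y = 0.198
  2: x = 0.461, y = 0.438
  3: x = 0.504, y = 0.364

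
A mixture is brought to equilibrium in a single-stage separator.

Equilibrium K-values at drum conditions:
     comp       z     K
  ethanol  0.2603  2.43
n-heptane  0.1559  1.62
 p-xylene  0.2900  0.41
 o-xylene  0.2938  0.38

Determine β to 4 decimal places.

Newton iteration, β⁰ = 0.5:
  β = 0.5000: g = -0.21586, g' = -0.6562 → β = 0.1711
  β = 0.1711: g = -0.00761, g' = -0.6588 → β = 0.1595
  β = 0.1595: g = 0.00003, g' = -0.6647 → β = 0.1596
Converged at β = 0.1596.

β = 0.1596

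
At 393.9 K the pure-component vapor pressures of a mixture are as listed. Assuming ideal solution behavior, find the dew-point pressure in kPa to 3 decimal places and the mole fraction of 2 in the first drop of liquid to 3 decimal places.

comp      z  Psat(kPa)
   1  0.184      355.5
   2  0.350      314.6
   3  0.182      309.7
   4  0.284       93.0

At the dew point ψ → 1, so Σzᵢ/Kᵢ = 1 with Kᵢ = Pᵢˢᵃᵗ/P ⇒ 1/P = Σzᵢ/Pᵢˢᵃᵗ.
1/P = 0.184/355.5 + 0.350/314.6 + 0.182/309.7 + 0.284/93.0 = 0.005272 ⇒ P = 189.698 kPa
xᵢ = zᵢP/Pᵢˢᵃᵗ ⇒ x_2 = 0.350·189.698/314.6 = 0.211

Pdew = 189.698 kPa, x_2 = 0.211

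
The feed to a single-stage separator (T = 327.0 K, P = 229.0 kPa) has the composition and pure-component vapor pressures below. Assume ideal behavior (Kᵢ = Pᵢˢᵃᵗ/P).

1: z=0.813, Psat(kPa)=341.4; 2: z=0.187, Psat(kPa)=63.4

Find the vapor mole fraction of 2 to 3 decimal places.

y_2 = 0.112

Raoult's law: Kᵢ = Pᵢˢᵃᵗ/P = Pᵢˢᵃᵗ/229.0.
  K_1 = 341.4/229.0 = 1.49083, K_2 = 63.4/229.0 = 0.27686
Iterate (Newton) starting at ψ = 0.6:
  ψ = 0.600: g = 0.0694, g' = -0.422 → ψ = 0.764
  ψ = 0.764: g = -0.0122, g' = -0.593 → ψ = 0.744
  ψ = 0.744: g = -0.0003, g' = -0.563 → ψ = 0.743
Converged at ψ = 0.743.
Compositions from xᵢ = zᵢ/(1+ψ(Kᵢ−1)), yᵢ = Kᵢxᵢ:
  1: x = 0.596, y = 0.888
  2: x = 0.404, y = 0.112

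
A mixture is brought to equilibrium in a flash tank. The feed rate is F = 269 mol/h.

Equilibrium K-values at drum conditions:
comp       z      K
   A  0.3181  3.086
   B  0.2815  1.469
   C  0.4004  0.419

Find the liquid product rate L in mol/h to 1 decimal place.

Rachford–Rice: g(V/F) = Σ zᵢ(Kᵢ−1)/(1+V/F(Kᵢ−1)) = 0.
Check two-phase: ΣzᵢKᵢ = 1.5629 > 1 and Σzᵢ/Kᵢ = 1.2503 > 1, so g(0) = 0.5629 > 0 and g(1) = -0.2503 < 0.
Newton–Raphson from V/F = 0.5:
  V/F = 0.5000: g = 0.10386, g' = -0.6408 → V/F = 0.6621
  V/F = 0.6621: g = 0.00135, g' = -0.6372 → V/F = 0.6642
Converged at V/F = 0.6642.
Then V = V/F·F = 0.6642·269 = 178.7 mol/h and L = F − V = 90.3 mol/h.

L = 90.3 mol/h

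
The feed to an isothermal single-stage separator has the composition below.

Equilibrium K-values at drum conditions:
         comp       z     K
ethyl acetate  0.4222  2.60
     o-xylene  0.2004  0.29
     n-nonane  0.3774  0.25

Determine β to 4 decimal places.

Let β = V/F and solve Σ zᵢ(Kᵢ−1)/(1+β(Kᵢ−1)) = 0.
g(0) = ΣzᵢKᵢ − 1 = 0.2502 and g(1) = 1 − Σzᵢ/Kᵢ = -1.3630, so a root lies in (0, 1).
Newton–Raphson from β = 0.5:
  β = 0.5000: g = -0.29819, g' = -1.1199 → β = 0.2337
  β = 0.2337: g = -0.02215, g' = -1.0299 → β = 0.2122
  β = 0.2122: g = 0.00013, g' = -1.0426 → β = 0.2123
Converged at β = 0.2123.

β = 0.2123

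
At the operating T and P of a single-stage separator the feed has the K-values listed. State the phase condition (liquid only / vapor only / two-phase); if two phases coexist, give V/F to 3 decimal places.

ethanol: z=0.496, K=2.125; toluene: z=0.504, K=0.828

vapor only

ΣzᵢKᵢ = 1.471; Σzᵢ/Kᵢ = 0.842.
Since Σzᵢ/Kᵢ < 1 the mixture is above its dew point — single vapor phase.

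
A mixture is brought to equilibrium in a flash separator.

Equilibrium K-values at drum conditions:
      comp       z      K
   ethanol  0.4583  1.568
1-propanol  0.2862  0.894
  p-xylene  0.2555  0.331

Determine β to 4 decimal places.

Let β = V/F and solve Σ zᵢ(Kᵢ−1)/(1+β(Kᵢ−1)) = 0.
Check two-phase: ΣzᵢKᵢ = 1.0590 > 1 and Σzᵢ/Kᵢ = 1.3843 > 1, so g(0) = 0.0590 > 0 and g(1) = -0.3843 < 0.
Newton iteration, β⁰ = 0.5:
  β = 0.5000: g = -0.08614, g' = -0.3515 → β = 0.2549
  β = 0.2549: g = -0.00986, g' = -0.2824 → β = 0.2200
  β = 0.2200: g = -0.00009, g' = -0.2774 → β = 0.2197
Converged at β = 0.2197.

β = 0.2197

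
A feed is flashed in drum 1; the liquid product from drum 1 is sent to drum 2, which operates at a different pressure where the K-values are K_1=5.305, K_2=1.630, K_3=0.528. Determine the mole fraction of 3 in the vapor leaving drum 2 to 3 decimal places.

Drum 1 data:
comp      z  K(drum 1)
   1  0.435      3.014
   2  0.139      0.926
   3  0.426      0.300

Drum 1:
Let ψ₁ = V/F and solve Σ zᵢ(Kᵢ−1)/(1+ψ₁(Kᵢ−1)) = 0.
g(0) = ΣzᵢKᵢ − 1 = 0.568 and g(1) = 1 − Σzᵢ/Kᵢ = -0.714, so a root lies in (0, 1).
Newton iteration, ψ₁⁰ = 0.42:
  ψ₁ = 0.420: g = 0.0416, g' = -0.937 → ψ₁ = 0.464
  ψ₁ = 0.464: g = 0.0002, g' = -0.930 → ψ₁ = 0.465
Converged at ψ₁ = 0.465.
Drum-1 compositions:
  1: x = 0.225, y = 0.677
  2: x = 0.144, y = 0.133
  3: x = 0.631, y = 0.189
Drum-2 feed = drum-1 liquid: z₂ = (0.2247, 0.1439, 0.6313).
Drum 2:
Newton–Raphson from ψ₂ = 0.46:
  ψ₂ = 0.460: g = 0.0143, g' = -0.733 → ψ₂ = 0.479
  ψ₂ = 0.479: g = 0.0002, g' = -0.712 → ψ₂ = 0.480
Converged at ψ₂ = 0.480.
  1: x = 0.073, y = 0.389
  2: x = 0.111, y = 0.180
  3: x = 0.816, y = 0.431

y_3 (drum 2) = 0.431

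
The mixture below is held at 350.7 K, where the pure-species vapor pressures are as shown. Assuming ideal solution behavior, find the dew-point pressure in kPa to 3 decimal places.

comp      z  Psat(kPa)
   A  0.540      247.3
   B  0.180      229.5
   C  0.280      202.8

Pdew = 229.961 kPa

At the dew point ψ → 1, so Σzᵢ/Kᵢ = 1 with Kᵢ = Pᵢˢᵃᵗ/P ⇒ 1/P = Σzᵢ/Pᵢˢᵃᵗ.
1/P = 0.540/247.3 + 0.180/229.5 + 0.280/202.8 = 0.004349 ⇒ P = 229.961 kPa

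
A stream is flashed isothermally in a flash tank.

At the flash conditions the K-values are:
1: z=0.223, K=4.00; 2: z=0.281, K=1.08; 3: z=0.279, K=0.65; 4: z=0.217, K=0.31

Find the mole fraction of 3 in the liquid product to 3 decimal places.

Rachford–Rice: g(ψ) = Σ zᵢ(Kᵢ−1)/(1+ψ(Kᵢ−1)) = 0.
g(0) = ΣzᵢKᵢ − 1 = 0.444 and g(1) = 1 − Σzᵢ/Kᵢ = -0.445, so a root lies in (0, 1).
Newton–Raphson from ψ = 0.5:
  ψ = 0.500: g = -0.0577, g' = -0.614 → ψ = 0.406
  ψ = 0.406: g = 0.0016, g' = -0.656 → ψ = 0.408
Converged at ψ = 0.408.
Compositions from xᵢ = zᵢ/(1+ψ(Kᵢ−1)), yᵢ = Kᵢxᵢ:
  1: x = 0.100, y = 0.401
  2: x = 0.272, y = 0.294
  3: x = 0.326, y = 0.212
  4: x = 0.302, y = 0.094

x_3 = 0.326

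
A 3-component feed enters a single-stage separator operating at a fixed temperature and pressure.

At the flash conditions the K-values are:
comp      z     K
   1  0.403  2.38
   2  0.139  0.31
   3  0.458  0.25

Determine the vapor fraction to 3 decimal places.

Let ψ = V/F and solve Σ zᵢ(Kᵢ−1)/(1+ψ(Kᵢ−1)) = 0.
g(0) = ΣzᵢKᵢ − 1 = 0.117 and g(1) = 1 − Σzᵢ/Kᵢ = -1.450, so a root lies in (0, 1).
Newton iteration, ψ⁰ = 0.38:
  ψ = 0.380: g = -0.2456, g' = -0.956 → ψ = 0.123
  ψ = 0.123: g = -0.0078, g' = -0.953 → ψ = 0.115
Converged at ψ = 0.115.

ψ = 0.115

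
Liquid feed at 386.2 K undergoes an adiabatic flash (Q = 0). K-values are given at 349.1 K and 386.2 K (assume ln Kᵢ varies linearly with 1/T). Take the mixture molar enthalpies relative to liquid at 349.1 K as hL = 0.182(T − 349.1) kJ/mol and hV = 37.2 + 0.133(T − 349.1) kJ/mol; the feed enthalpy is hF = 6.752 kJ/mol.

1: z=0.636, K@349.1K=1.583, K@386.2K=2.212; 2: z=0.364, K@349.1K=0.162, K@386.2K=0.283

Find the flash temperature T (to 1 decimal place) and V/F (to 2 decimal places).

Adiabatic flash: solve Rachford–Rice at each trial T, then check hF = ψ·hV(T) + (1−ψ)·hL(T).
  T = 349.1 K: K = (1.583, 0.162), RR gives ψ = 0.135, H_out = 5.007 kJ/mol
  T = 386.2 K: K = (2.212, 0.283), RR gives ψ = 0.587, H_out = 27.511 kJ/mol
  T = 367.6 K: K = (1.886, 0.217), RR gives ψ = 0.402, H_out = 17.940 kJ/mol
  T = 358.4 K: K = (1.733, 0.188), RR gives ψ = 0.287, H_out = 12.231 kJ/mol
  T = 353.8 K: K = (1.658, 0.175), RR gives ψ = 0.218, H_out = 8.903 kJ/mol
  T = 351.5 K: K = (1.621, 0.169), RR gives ψ = 0.179, H_out = 7.070 kJ/mol
Linear interpolation between T = 349.1 (H_out = 5.007) and T = 351.5 (H_out = 7.070) on hF = 6.752 gives T ≈ 351.1 K, at which ψ = 0.17.

T = 351.1 K, V/F = 0.17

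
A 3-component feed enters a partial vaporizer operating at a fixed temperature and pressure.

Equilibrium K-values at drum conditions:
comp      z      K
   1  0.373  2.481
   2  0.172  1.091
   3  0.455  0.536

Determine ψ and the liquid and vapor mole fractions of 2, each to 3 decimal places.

Material balance + equilibrium reduce to Σ zᵢ(Kᵢ−1)/(1+ψ(Kᵢ−1)) = 0.
Feasibility: ΣzᵢKᵢ = 1.357, Σzᵢ/Kᵢ = 1.157 — both > 1, two phases present.
Newton–Raphson from ψ = 0.66:
  ψ = 0.660: g = -0.0102, g' = -0.414 → ψ = 0.635
Converged at ψ = 0.635.
Compositions from xᵢ = zᵢ/(1+ψ(Kᵢ−1)), yᵢ = Kᵢxᵢ:
  1: x = 0.192, y = 0.477
  2: x = 0.163, y = 0.177
  3: x = 0.645, y = 0.346

ψ = 0.635, x_2 = 0.163, y_2 = 0.177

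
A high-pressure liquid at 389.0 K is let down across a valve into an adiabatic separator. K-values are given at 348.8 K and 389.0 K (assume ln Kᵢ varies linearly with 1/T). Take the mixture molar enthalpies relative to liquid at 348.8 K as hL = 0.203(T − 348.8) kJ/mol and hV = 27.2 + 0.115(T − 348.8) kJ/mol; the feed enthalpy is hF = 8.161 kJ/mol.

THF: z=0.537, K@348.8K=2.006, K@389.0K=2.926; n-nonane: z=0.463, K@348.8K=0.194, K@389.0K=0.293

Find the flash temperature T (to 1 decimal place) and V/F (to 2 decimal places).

Adiabatic flash: solve Rachford–Rice at each trial T, then check hF = ψ·hV(T) + (1−ψ)·hL(T).
  T = 348.8 K: K = (2.006, 0.194), RR gives ψ = 0.206, H_out = 5.604 kJ/mol
  T = 389.0 K: K = (2.926, 0.293), RR gives ψ = 0.519, H_out = 20.445 kJ/mol
  T = 368.9 K: K = (2.448, 0.241), RR gives ψ = 0.388, H_out = 13.943 kJ/mol
  T = 358.9 K: K = (2.223, 0.217), RR gives ψ = 0.307, H_out = 10.137 kJ/mol
  T = 353.9 K: K = (2.114, 0.205), RR gives ψ = 0.260, H_out = 8.002 kJ/mol
  T = 356.4 K: K = (2.169, 0.211), RR gives ψ = 0.285, H_out = 9.093 kJ/mol
  T = 355.1 K: K = (2.140, 0.208), RR gives ψ = 0.272, H_out = 8.532 kJ/mol
Linear interpolation between T = 353.9 (H_out = 8.002) and T = 355.1 (H_out = 8.532) on hF = 8.161 gives T ≈ 354.3 K, at which ψ = 0.26.

T = 354.3 K, V/F = 0.26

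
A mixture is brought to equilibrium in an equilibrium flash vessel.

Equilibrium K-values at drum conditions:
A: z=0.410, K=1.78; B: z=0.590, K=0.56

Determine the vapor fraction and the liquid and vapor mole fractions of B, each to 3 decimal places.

Newton–Raphson from ψ = 0.52:
  ψ = 0.520: g = -0.1091, g' = -0.318 → ψ = 0.177
  ψ = 0.177: g = -0.0006, g' = -0.327 → ψ = 0.175
Converged at ψ = 0.175.
Compositions from xᵢ = zᵢ/(1+ψ(Kᵢ−1)), yᵢ = Kᵢxᵢ:
  A: x = 0.361, y = 0.642
  B: x = 0.639, y = 0.358

ψ = 0.175, x_B = 0.639, y_B = 0.358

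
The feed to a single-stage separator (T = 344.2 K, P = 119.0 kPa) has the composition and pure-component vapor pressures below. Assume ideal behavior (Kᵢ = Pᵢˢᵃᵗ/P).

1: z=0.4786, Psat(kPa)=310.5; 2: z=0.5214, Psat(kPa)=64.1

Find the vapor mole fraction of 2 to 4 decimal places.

Raoult's law: Kᵢ = Pᵢˢᵃᵗ/P = Pᵢˢᵃᵗ/119.0.
  K_1 = 310.5/119.0 = 2.609244, K_2 = 64.1/119.0 = 0.538655
Material balance + equilibrium reduce to Σ zᵢ(Kᵢ−1)/(1+V/F(Kᵢ−1)) = 0.
Check two-phase: ΣzᵢKᵢ = 1.5296 > 1 and Σzᵢ/Kᵢ = 1.1514 > 1, so g(0) = 0.5296 > 0 and g(1) = -0.1514 < 0.
Binary case is linear: z₁(K₁−1)(1+V/F(K₂−1)) + z₂(K₂−1)(1+V/F(K₁−1)) = 0
⇒ V/F = [z₁(K₁−1)+z₂(K₂−1)] / [−(K₁−1)(K₂−1)] = 0.52964/0.74242 = 0.7134
Compositions from xᵢ = zᵢ/(1+V/F(Kᵢ−1)), yᵢ = Kᵢxᵢ:
  1: x = 0.2228, y = 0.5814
  2: x = 0.7772, y = 0.4186

y_2 = 0.4186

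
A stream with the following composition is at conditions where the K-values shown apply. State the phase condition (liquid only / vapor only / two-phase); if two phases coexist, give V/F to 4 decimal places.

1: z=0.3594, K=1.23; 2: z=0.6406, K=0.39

liquid only

ΣzᵢKᵢ = 0.6919; Σzᵢ/Kᵢ = 1.9348.
Since ΣzᵢKᵢ < 1 the mixture is below its bubble point — single liquid phase.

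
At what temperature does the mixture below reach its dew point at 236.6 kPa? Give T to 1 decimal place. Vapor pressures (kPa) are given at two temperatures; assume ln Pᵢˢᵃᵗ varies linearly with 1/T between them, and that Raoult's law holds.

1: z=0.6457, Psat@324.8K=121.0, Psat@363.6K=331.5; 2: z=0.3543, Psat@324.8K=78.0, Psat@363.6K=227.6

Dew-point temperature: Σzᵢ·P/Pᵢˢᵃᵗ(T) = 1. Interpolate ln Pᵢˢᵃᵗ = aᵢ + bᵢ/T.
  T = 324.8 K: ΣzᵢP/Pᵢˢᵃᵗ = 2.3373
  T = 363.6 K: ΣzᵢP/Pᵢˢᵃᵗ = 0.8292
  T = 344.2 K: ΣzᵢP/Pᵢˢᵃᵗ = 1.3519
  T = 353.9 K: ΣzᵢP/Pᵢˢᵃᵗ = 1.0516
  T = 358.8 K: ΣzᵢP/Pᵢˢᵃᵗ = 0.9312
  T = 356.4 K: ΣzᵢP/Pᵢˢᵃᵗ = 0.9879
Interpolating between 353.9 K and 356.4 K gives T ≈ 355.9 K.

T = 355.9 K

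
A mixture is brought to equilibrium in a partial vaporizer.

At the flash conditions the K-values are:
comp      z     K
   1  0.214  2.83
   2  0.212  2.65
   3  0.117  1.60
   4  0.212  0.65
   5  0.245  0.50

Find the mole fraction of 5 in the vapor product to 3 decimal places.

Rachford–Rice: g(ψ) = Σ zᵢ(Kᵢ−1)/(1+ψ(Kᵢ−1)) = 0.
g(0) = ΣzᵢKᵢ − 1 = 0.615 and g(1) = 1 − Σzᵢ/Kᵢ = -0.045, so a root lies in (0, 1).
Newton iteration, ψ⁰ = 0.5:
  ψ = 0.500: g = 0.1969, g' = -0.541 → ψ = 0.864
  ψ = 0.864: g = 0.0201, g' = -0.467 → ψ = 0.907
Converged at ψ = 0.907.
Compositions from xᵢ = zᵢ/(1+ψ(Kᵢ−1)), yᵢ = Kᵢxᵢ:
  1: x = 0.080, y = 0.228
  2: x = 0.085, y = 0.225
  3: x = 0.076, y = 0.121
  4: x = 0.311, y = 0.202
  5: x = 0.448, y = 0.224

y_5 = 0.224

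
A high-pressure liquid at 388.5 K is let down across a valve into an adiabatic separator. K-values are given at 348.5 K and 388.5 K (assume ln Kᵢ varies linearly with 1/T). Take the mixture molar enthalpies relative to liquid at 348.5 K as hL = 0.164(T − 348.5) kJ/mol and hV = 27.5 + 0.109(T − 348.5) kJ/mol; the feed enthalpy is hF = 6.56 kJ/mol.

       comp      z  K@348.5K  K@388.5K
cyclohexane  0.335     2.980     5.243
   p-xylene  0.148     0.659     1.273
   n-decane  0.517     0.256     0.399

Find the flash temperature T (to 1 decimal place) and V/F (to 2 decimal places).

T = 352.5 K, V/F = 0.22

Adiabatic flash: solve Rachford–Rice at each trial T, then check hF = ψ·hV(T) + (1−ψ)·hL(T).
  T = 348.5 K: K = (2.980, 0.659, 0.256), RR gives ψ = 0.172, H_out = 4.732 kJ/mol
  T = 388.5 K: K = (5.243, 1.273, 0.399), RR gives ψ = 0.547, H_out = 20.406 kJ/mol
  T = 368.5 K: K = (4.014, 0.932, 0.323), RR gives ψ = 0.370, H_out = 13.061 kJ/mol
  T = 358.5 K: K = (3.473, 0.788, 0.289), RR gives ψ = 0.277, H_out = 9.112 kJ/mol
  T = 353.5 K: K = (3.221, 0.721, 0.272), RR gives ψ = 0.227, H_out = 6.994 kJ/mol
  T = 351.0 K: K = (3.099, 0.690, 0.264), RR gives ψ = 0.200, H_out = 5.884 kJ/mol
  T = 352.2 K: K = (3.157, 0.705, 0.268), RR gives ψ = 0.213, H_out = 6.421 kJ/mol
Linear interpolation between T = 352.2 (H_out = 6.421) and T = 353.5 (H_out = 6.994) on hF = 6.56 gives T ≈ 352.5 K, at which ψ = 0.22.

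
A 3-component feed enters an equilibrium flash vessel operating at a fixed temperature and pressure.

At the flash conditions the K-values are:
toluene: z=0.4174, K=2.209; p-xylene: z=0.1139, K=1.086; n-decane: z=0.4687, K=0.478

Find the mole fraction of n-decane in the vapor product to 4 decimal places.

Material balance + equilibrium reduce to Σ zᵢ(Kᵢ−1)/(1+β(Kᵢ−1)) = 0.
Feasibility: ΣzᵢKᵢ = 1.2698, Σzᵢ/Kᵢ = 1.2744 — both > 1, two phases present.
Newton iteration, β⁰ = 0.5:
  β = 0.5000: g = -0.00717, g' = -0.4716 → β = 0.4848
Converged at β = 0.4848.
Compositions from xᵢ = zᵢ/(1+β(Kᵢ−1)), yᵢ = Kᵢxᵢ:
  toluene: x = 0.2632, y = 0.5813
  p-xylene: x = 0.1093, y = 0.1187
  n-decane: x = 0.6275, y = 0.2999

y_n-decane = 0.2999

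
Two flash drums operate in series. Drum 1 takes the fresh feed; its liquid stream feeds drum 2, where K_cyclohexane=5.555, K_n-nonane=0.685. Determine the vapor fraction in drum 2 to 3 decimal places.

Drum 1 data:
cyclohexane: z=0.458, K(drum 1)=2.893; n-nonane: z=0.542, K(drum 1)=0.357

Drum 1:
Material balance + equilibrium reduce to Σ zᵢ(Kᵢ−1)/(1+ψ₁(Kᵢ−1)) = 0.
Feasibility: ΣzᵢKᵢ = 1.518, Σzᵢ/Kᵢ = 1.677 — both > 1, two phases present.
Binary case is linear: z₁(K₁−1)(1+ψ₁(K₂−1)) + z₂(K₂−1)(1+ψ₁(K₁−1)) = 0
⇒ ψ₁ = [z₁(K₁−1)+z₂(K₂−1)] / [−(K₁−1)(K₂−1)] = 0.5185/1.2172 = 0.426
Drum-1 compositions:
  cyclohexane: x = 0.254, y = 0.734
  n-nonane: x = 0.746, y = 0.266
Drum-2 feed = drum-1 liquid: z₂ = (0.2535, 0.7465).
Drum 2:
Let ψ₂ = V/F and solve Σ zᵢ(Kᵢ−1)/(1+ψ₂(Kᵢ−1)) = 0.
g(0) = ΣzᵢKᵢ − 1 = 0.920 and g(1) = 1 − Σzᵢ/Kᵢ = -0.135, so a root lies in (0, 1).
Newton–Raphson from ψ₂ = 0.36:
  ψ₂ = 0.360: g = 0.1723, g' = -0.849 → ψ₂ = 0.563
  ψ₂ = 0.563: g = 0.0382, g' = -0.524 → ψ₂ = 0.636
  ψ₂ = 0.636: g = 0.0024, g' = -0.462 → ψ₂ = 0.641
Converged at ψ₂ = 0.641.
  cyclohexane: x = 0.065, y = 0.359
  n-nonane: x = 0.935, y = 0.641

V/F (drum 2) = 0.641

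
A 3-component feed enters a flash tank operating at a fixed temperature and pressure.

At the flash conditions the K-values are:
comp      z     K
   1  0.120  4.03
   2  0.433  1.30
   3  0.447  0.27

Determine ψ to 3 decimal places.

Rachford–Rice: g(ψ) = Σ zᵢ(Kᵢ−1)/(1+ψ(Kᵢ−1)) = 0.
g(0) = ΣzᵢKᵢ − 1 = 0.167 and g(1) = 1 − Σzᵢ/Kᵢ = -1.018, so a root lies in (0, 1).
Newton iteration, ψ⁰ = 0.5:
  ψ = 0.500: g = -0.2563, g' = -0.794 → ψ = 0.177
  ψ = 0.177: g = -0.0150, g' = -0.816 → ψ = 0.159
Converged at ψ = 0.159.

ψ = 0.159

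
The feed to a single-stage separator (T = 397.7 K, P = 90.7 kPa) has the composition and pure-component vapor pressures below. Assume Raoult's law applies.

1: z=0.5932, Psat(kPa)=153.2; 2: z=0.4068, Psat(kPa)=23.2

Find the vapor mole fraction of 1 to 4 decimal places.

Raoult's law: Kᵢ = Pᵢˢᵃᵗ/P = Pᵢˢᵃᵗ/90.7.
  K_1 = 153.2/90.7 = 1.689085, K_2 = 23.2/90.7 = 0.255788
Binary case is linear: z₁(K₁−1)(1+ψ(K₂−1)) + z₂(K₂−1)(1+ψ(K₁−1)) = 0
⇒ ψ = [z₁(K₁−1)+z₂(K₂−1)] / [−(K₁−1)(K₂−1)] = 0.10602/0.51283 = 0.2067
Compositions from xᵢ = zᵢ/(1+ψ(Kᵢ−1)), yᵢ = Kᵢxᵢ:
  1: x = 0.5192, y = 0.8770
  2: x = 0.4808, y = 0.1230

y_1 = 0.8770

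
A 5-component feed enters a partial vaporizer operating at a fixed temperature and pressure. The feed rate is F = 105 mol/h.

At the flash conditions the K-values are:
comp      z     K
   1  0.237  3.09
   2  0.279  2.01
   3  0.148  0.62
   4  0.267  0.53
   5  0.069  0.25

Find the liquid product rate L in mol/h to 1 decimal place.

Let ψ = V/F and solve Σ zᵢ(Kᵢ−1)/(1+ψ(Kᵢ−1)) = 0.
Feasibility: ΣzᵢKᵢ = 1.544, Σzᵢ/Kᵢ = 1.234 — both > 1, two phases present.
Newton iteration, ψ⁰ = 0.44:
  ψ = 0.440: g = 0.1502, g' = -0.628 → ψ = 0.679
  ψ = 0.679: g = 0.0064, g' = -0.604 → ψ = 0.690
  ψ = 0.690: g = -0.0000, g' = -0.607 → ψ = 0.689
Converged at ψ = 0.689.
Then V = ψ·F = 0.6895·105 = 72.4 mol/h and L = F − V = 32.6 mol/h.

L = 32.6 mol/h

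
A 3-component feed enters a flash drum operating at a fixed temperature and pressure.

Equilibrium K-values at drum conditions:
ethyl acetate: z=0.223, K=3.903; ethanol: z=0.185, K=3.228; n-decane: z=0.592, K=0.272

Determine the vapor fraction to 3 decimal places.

ψ = 0.331

Newton–Raphson from ψ = 0.5:
  ψ = 0.500: g = -0.2186, g' = -1.294 → ψ = 0.331
Converged at ψ = 0.331.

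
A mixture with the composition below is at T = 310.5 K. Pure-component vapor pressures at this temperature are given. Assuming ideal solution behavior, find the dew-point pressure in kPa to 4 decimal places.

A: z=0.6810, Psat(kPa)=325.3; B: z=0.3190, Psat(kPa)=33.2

At the dew point ψ → 1, so Σzᵢ/Kᵢ = 1 with Kᵢ = Pᵢˢᵃᵗ/P ⇒ 1/P = Σzᵢ/Pᵢˢᵃᵗ.
1/P = 0.6810/325.3 + 0.3190/33.2 = 0.0117019 ⇒ P = 85.4563 kPa

Pdew = 85.4563 kPa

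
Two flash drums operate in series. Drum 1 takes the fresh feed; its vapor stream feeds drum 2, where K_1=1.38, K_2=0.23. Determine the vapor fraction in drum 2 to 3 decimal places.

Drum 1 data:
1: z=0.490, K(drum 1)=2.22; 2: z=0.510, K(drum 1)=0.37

V/F (drum 2) = 0.340

Drum 1:
Material balance + equilibrium reduce to Σ zᵢ(Kᵢ−1)/(1+ψ₁(Kᵢ−1)) = 0.
Check two-phase: ΣzᵢKᵢ = 1.277 > 1 and Σzᵢ/Kᵢ = 1.599 > 1, so g(0) = 0.277 > 0 and g(1) = -0.599 < 0.
Binary case is linear: z₁(K₁−1)(1+ψ₁(K₂−1)) + z₂(K₂−1)(1+ψ₁(K₁−1)) = 0
⇒ ψ₁ = [z₁(K₁−1)+z₂(K₂−1)] / [−(K₁−1)(K₂−1)] = 0.2765/0.7686 = 0.360
Drum-1 compositions:
  1: x = 0.341, y = 0.756
  2: x = 0.659, y = 0.244
Drum-2 feed = drum-1 vapor: z₂ = (0.7560, 0.2440).
Drum 2:
Rachford–Rice: g(ψ₂) = Σ zᵢ(Kᵢ−1)/(1+ψ₂(Kᵢ−1)) = 0.
Feasibility: ΣzᵢKᵢ = 1.099, Σzᵢ/Kᵢ = 1.609 — both > 1, two phases present.
Iterate (Newton) starting at ψ₂ = 0.5:
  ψ₂ = 0.500: g = -0.0641, g' = -0.460 → ψ₂ = 0.361
  ψ₂ = 0.361: g = -0.0074, g' = -0.362 → ψ₂ = 0.340
Converged at ψ₂ = 0.340.
  1: x = 0.670, y = 0.924
  2: x = 0.330, y = 0.076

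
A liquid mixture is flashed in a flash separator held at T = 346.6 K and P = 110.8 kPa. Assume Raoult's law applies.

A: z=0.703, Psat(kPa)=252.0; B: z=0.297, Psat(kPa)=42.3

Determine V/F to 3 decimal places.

V/F = 0.904

Raoult's law: Kᵢ = Pᵢˢᵃᵗ/P = Pᵢˢᵃᵗ/110.8.
  K_A = 252.0/110.8 = 2.27437, K_B = 42.3/110.8 = 0.38177
Material balance + equilibrium reduce to Σ zᵢ(Kᵢ−1)/(1+V/F(Kᵢ−1)) = 0.
g(0) = ΣzᵢKᵢ − 1 = 0.712 and g(1) = 1 − Σzᵢ/Kᵢ = -0.087, so a root lies in (0, 1).
Iterate (Newton) starting at V/F = 0.5:
  V/F = 0.500: g = 0.2814, g' = -0.664 → V/F = 0.924
  V/F = 0.924: g = -0.0168, g' = -0.858 → V/F = 0.904
Converged at V/F = 0.904.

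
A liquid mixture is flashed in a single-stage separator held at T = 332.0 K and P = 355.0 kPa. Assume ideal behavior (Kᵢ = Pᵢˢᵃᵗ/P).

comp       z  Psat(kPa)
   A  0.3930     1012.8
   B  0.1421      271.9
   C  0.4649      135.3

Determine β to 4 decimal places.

Raoult's law: Kᵢ = Pᵢˢᵃᵗ/P = Pᵢˢᵃᵗ/355.0.
  K_A = 1012.8/355.0 = 2.852958, K_B = 271.9/355.0 = 0.765915, K_C = 135.3/355.0 = 0.381127
Material balance + equilibrium reduce to Σ zᵢ(Kᵢ−1)/(1+β(Kᵢ−1)) = 0.
Check two-phase: ΣzᵢKᵢ = 1.4072 > 1 and Σzᵢ/Kᵢ = 1.5431 > 1, so g(0) = 0.4072 > 0 and g(1) = -0.5431 < 0.
Iterate (Newton) starting at β = 0.52:
  β = 0.5200: g = -0.09125, g' = -0.7472 → β = 0.3979
  β = 0.3979: g = 0.00079, g' = -0.7700 → β = 0.3989
Converged at β = 0.3989.

β = 0.3989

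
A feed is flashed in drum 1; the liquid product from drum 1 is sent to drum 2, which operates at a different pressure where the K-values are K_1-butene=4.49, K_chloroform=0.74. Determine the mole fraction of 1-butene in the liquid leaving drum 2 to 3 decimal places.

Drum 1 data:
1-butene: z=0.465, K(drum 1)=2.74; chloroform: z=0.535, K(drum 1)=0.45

x_1-butene (drum 2) = 0.069

Drum 1:
Material balance + equilibrium reduce to Σ zᵢ(Kᵢ−1)/(1+ψ₁(Kᵢ−1)) = 0.
Check two-phase: ΣzᵢKᵢ = 1.515 > 1 and Σzᵢ/Kᵢ = 1.359 > 1, so g(0) = 0.515 > 0 and g(1) = -0.359 < 0.
Binary case is linear: z₁(K₁−1)(1+ψ₁(K₂−1)) + z₂(K₂−1)(1+ψ₁(K₁−1)) = 0
⇒ ψ₁ = [z₁(K₁−1)+z₂(K₂−1)] / [−(K₁−1)(K₂−1)] = 0.5149/0.9570 = 0.538
Drum-1 compositions:
  1-butene: x = 0.240, y = 0.658
  chloroform: x = 0.760, y = 0.342
Drum-2 feed = drum-1 liquid: z₂ = (0.2402, 0.7598).
Drum 2:
Let ψ₂ = V/F and solve Σ zᵢ(Kᵢ−1)/(1+ψ₂(Kᵢ−1)) = 0.
g(0) = ΣzᵢKᵢ − 1 = 0.641 and g(1) = 1 − Σzᵢ/Kᵢ = -0.080, so a root lies in (0, 1).
Newton iteration, ψ₂⁰ = 0.5:
  ψ₂ = 0.500: g = 0.0783, g' = -0.456 → ψ₂ = 0.672
  ψ₂ = 0.672: g = 0.0113, g' = -0.337 → ψ₂ = 0.705
  ψ₂ = 0.705: g = 0.0003, g' = -0.321 → ψ₂ = 0.706
Converged at ψ₂ = 0.706.
  1-butene: x = 0.069, y = 0.311
  chloroform: x = 0.931, y = 0.689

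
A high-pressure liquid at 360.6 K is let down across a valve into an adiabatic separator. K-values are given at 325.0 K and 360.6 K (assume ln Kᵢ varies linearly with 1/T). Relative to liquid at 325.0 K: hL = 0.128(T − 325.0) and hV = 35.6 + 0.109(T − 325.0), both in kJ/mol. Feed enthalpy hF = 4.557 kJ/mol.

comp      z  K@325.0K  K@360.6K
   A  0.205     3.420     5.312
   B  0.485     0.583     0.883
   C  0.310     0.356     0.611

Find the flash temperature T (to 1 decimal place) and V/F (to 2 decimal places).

T = 328.4 K, V/F = 0.12

Adiabatic flash: solve Rachford–Rice at each trial T, then check hF = ψ·hV(T) + (1−ψ)·hL(T).
  T = 325.0 K: K = (3.420, 0.583, 0.356), RR gives ψ = 0.076, H_out = 2.714 kJ/mol
  T = 360.6 K: K = (5.312, 0.883, 0.611), RR gives ψ = 0.678, H_out = 28.222 kJ/mol
  T = 342.8 K: K = (4.311, 0.725, 0.473), RR gives ψ = 0.302, H_out = 12.918 kJ/mol
  T = 333.9 K: K = (3.852, 0.652, 0.412), RR gives ψ = 0.183, H_out = 7.610 kJ/mol
  T = 329.4 K: K = (3.630, 0.617, 0.383), RR gives ψ = 0.128, H_out = 5.116 kJ/mol
  T = 327.2 K: K = (3.524, 0.600, 0.369), RR gives ψ = 0.102, H_out = 3.914 kJ/mol
Linear interpolation between T = 327.2 (H_out = 3.914) and T = 329.4 (H_out = 5.116) on hF = 4.557 gives T ≈ 328.4 K, at which ψ = 0.12.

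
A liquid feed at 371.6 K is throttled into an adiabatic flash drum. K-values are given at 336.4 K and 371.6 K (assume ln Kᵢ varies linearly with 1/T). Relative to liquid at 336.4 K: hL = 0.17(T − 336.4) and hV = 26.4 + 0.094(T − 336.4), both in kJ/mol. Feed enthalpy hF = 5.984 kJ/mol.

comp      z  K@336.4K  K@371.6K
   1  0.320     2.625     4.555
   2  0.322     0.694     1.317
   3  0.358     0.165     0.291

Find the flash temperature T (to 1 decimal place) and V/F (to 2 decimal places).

T = 341.1 K, V/F = 0.20

Adiabatic flash: solve Rachford–Rice at each trial T, then check hF = ψ·hV(T) + (1−ψ)·hL(T).
  T = 336.4 K: K = (2.625, 0.694, 0.165), RR gives ψ = 0.121, H_out = 3.186 kJ/mol
  T = 371.6 K: K = (4.555, 1.317, 0.291), RR gives ψ = 0.607, H_out = 20.391 kJ/mol
  T = 354.0 K: K = (3.506, 0.971, 0.222), RR gives ψ = 0.386, H_out = 12.676 kJ/mol
  T = 345.2 K: K = (3.045, 0.825, 0.192), RR gives ψ = 0.262, H_out = 8.239 kJ/mol
  T = 340.8 K: K = (2.830, 0.757, 0.178), RR gives ψ = 0.194, H_out = 5.809 kJ/mol
  T = 343.0 K: K = (2.936, 0.790, 0.185), RR gives ψ = 0.229, H_out = 7.045 kJ/mol
Linear interpolation between T = 340.8 (H_out = 5.809) and T = 343.0 (H_out = 7.045) on hF = 5.984 gives T ≈ 341.1 K, at which ψ = 0.20.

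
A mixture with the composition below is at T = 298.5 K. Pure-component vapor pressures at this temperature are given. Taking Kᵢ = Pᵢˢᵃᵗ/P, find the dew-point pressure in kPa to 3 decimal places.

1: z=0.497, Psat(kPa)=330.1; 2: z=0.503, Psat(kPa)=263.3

Pdew = 292.742 kPa

At the dew point ψ → 1, so Σzᵢ/Kᵢ = 1 with Kᵢ = Pᵢˢᵃᵗ/P ⇒ 1/P = Σzᵢ/Pᵢˢᵃᵗ.
1/P = 0.497/330.1 + 0.503/263.3 = 0.003416 ⇒ P = 292.742 kPa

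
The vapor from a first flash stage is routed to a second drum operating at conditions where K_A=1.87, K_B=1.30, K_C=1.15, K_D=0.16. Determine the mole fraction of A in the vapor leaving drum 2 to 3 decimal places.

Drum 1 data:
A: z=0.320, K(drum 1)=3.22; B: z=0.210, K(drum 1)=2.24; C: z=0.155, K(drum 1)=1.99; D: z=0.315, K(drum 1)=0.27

y_A (drum 2) = 0.481

Drum 1:
Iterate (Newton) starting at ψ₁ = 0.33:
  ψ₁ = 0.330: g = 0.4075, g' = -1.066 → ψ₁ = 0.712
  ψ₁ = 0.712: g = 0.0243, g' = -1.109 → ψ₁ = 0.734
Converged at ψ₁ = 0.734.
Drum-1 compositions:
  A: x = 0.122, y = 0.392
  B: x = 0.110, y = 0.246
  C: x = 0.090, y = 0.179
  D: x = 0.679, y = 0.183
Drum-2 feed = drum-1 vapor: z₂ = (0.3919, 0.2463, 0.1786, 0.1832).
Drum 2:
Newton–Raphson from ψ₂ = 0.5:
  ψ₂ = 0.500: g = 0.0614, g' = -0.549 → ψ₂ = 0.612
  ψ₂ = 0.612: g = -0.0072, g' = -0.693 → ψ₂ = 0.601
Converged at ψ₂ = 0.601.
  A: x = 0.257, y = 0.481
  B: x = 0.209, y = 0.271
  C: x = 0.164, y = 0.188
  D: x = 0.370, y = 0.059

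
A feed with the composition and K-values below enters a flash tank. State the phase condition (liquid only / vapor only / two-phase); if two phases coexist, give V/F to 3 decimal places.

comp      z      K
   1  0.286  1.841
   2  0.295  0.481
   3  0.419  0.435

liquid only

ΣzᵢKᵢ = 0.851; Σzᵢ/Kᵢ = 1.732.
Since ΣzᵢKᵢ < 1 the mixture is below its bubble point — single liquid phase.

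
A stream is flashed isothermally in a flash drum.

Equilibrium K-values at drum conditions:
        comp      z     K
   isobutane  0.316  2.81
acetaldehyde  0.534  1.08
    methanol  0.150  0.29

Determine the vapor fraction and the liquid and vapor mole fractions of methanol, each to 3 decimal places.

ψ = 0.845, x_methanol = 0.375, y_methanol = 0.109

Let ψ = V/F and solve Σ zᵢ(Kᵢ−1)/(1+ψ(Kᵢ−1)) = 0.
g(0) = ΣzᵢKᵢ − 1 = 0.508 and g(1) = 1 − Σzᵢ/Kᵢ = -0.124, so a root lies in (0, 1).
Iterate (Newton) starting at ψ = 0.5:
  ψ = 0.500: g = 0.1762, g' = -0.470 → ψ = 0.875
  ψ = 0.875: g = -0.0197, g' = -0.685 → ψ = 0.846
  ψ = 0.846: g = -0.0007, g' = -0.639 → ψ = 0.845
Converged at ψ = 0.845.
Compositions from xᵢ = zᵢ/(1+ψ(Kᵢ−1)), yᵢ = Kᵢxᵢ:
  isobutane: x = 0.125, y = 0.351
  acetaldehyde: x = 0.500, y = 0.540
  methanol: x = 0.375, y = 0.109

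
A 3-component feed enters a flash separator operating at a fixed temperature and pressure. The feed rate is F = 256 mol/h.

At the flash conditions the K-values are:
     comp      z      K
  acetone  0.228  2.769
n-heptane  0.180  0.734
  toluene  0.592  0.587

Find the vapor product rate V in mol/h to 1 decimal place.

Newton iteration, V/F⁰ = 0.5:
  V/F = 0.500: g = -0.1493, g' = -0.378 → V/F = 0.105
  V/F = 0.105: g = 0.0352, g' = -0.631 → V/F = 0.161
  V/F = 0.161: g = 0.0020, g' = -0.562 → V/F = 0.165
Converged at V/F = 0.165.
Then V = V/F·F = 0.1646·256 = 42.1 mol/h and L = F − V = 213.9 mol/h.

V = 42.1 mol/h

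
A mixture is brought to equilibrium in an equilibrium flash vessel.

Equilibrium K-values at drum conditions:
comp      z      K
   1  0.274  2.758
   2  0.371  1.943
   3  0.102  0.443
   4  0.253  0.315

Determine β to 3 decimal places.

Rachford–Rice: g(β) = Σ zᵢ(Kᵢ−1)/(1+β(Kᵢ−1)) = 0.
Check two-phase: ΣzᵢKᵢ = 1.601 > 1 and Σzᵢ/Kᵢ = 1.324 > 1, so g(0) = 0.601 > 0 and g(1) = -0.324 < 0.
Newton–Raphson from β = 0.5:
  β = 0.500: g = 0.1518, g' = -0.728 → β = 0.709
  β = 0.709: g = -0.0064, g' = -0.821 → β = 0.701
Converged at β = 0.701.

β = 0.701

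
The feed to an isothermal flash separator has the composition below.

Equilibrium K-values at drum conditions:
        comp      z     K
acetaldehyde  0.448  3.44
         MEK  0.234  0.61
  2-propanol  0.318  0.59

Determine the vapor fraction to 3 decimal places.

Iterate (Newton) starting at ψ = 0.4:
  ψ = 0.400: g = 0.2891, g' = -0.810 → ψ = 0.757
  ψ = 0.757: g = 0.0653, g' = -0.513 → ψ = 0.884
  ψ = 0.884: g = 0.0023, g' = -0.482 → ψ = 0.889
Converged at ψ = 0.889.

ψ = 0.889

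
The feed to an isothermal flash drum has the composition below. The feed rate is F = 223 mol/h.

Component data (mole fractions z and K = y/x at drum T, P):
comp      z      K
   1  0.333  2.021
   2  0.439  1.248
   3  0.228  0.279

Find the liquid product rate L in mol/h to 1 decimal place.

L = 82.6 mol/h

Material balance + equilibrium reduce to Σ zᵢ(Kᵢ−1)/(1+β(Kᵢ−1)) = 0.
Check two-phase: ΣzᵢKᵢ = 1.284 > 1 and Σzᵢ/Kᵢ = 1.334 > 1, so g(0) = 0.284 > 0 and g(1) = -0.334 < 0.
Newton–Raphson from β = 0.57:
  β = 0.570: g = 0.0312, g' = -0.501 → β = 0.632
  β = 0.632: g = -0.0014, g' = -0.549 → β = 0.630
Converged at β = 0.630.
Then V = β·F = 0.6297·223 = 140.4 mol/h and L = F − V = 82.6 mol/h.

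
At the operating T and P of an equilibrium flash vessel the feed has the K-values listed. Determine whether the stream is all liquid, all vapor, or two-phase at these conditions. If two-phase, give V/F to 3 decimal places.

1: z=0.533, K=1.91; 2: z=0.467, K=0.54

ΣzᵢKᵢ = 1.270; Σzᵢ/Kᵢ = 1.144.
Both exceed 1, so a two-phase solution exists.
Let ψ = V/F and solve Σ zᵢ(Kᵢ−1)/(1+ψ(Kᵢ−1)) = 0.
Binary case is linear: z₁(K₁−1)(1+ψ(K₂−1)) + z₂(K₂−1)(1+ψ(K₁−1)) = 0
⇒ ψ = [z₁(K₁−1)+z₂(K₂−1)] / [−(K₁−1)(K₂−1)] = 0.2702/0.4186 = 0.646

two-phase, V/F = 0.646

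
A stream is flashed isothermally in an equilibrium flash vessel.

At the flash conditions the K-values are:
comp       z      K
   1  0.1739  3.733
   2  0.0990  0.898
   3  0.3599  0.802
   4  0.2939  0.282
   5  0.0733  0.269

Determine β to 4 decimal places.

Newton–Raphson from β = 0.62:
  β = 0.6200: g = -0.39395, g' = -0.8216 → β = 0.1405
  β = 0.1405: g = -0.03456, g' = -0.9302 → β = 0.1034
  β = 0.1034: g = 0.00174, g' = -1.0281 → β = 0.1050
Converged at β = 0.1050.

β = 0.1050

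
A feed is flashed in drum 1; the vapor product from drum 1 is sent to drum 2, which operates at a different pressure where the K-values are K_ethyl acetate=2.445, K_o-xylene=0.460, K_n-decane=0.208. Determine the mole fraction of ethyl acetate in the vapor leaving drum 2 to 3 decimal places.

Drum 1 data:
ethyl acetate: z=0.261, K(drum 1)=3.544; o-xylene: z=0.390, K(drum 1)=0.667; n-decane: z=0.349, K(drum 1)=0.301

y_ethyl acetate (drum 2) = 0.746

Drum 1:
Let ψ₁ = V/F and solve Σ zᵢ(Kᵢ−1)/(1+ψ₁(Kᵢ−1)) = 0.
Feasibility: ΣzᵢKᵢ = 1.290, Σzᵢ/Kᵢ = 1.818 — both > 1, two phases present.
Iterate (Newton) starting at ψ₁ = 0.46:
  ψ₁ = 0.460: g = -0.2070, g' = -0.789 → ψ₁ = 0.198
  ψ₁ = 0.198: g = 0.0196, g' = -1.027 → ψ₁ = 0.217
Converged at ψ₁ = 0.217.
Drum-1 compositions:
  ethyl acetate: x = 0.168, y = 0.596
  o-xylene: x = 0.420, y = 0.280
  n-decane: x = 0.411, y = 0.124
Drum-2 feed = drum-1 vapor: z₂ = (0.5957, 0.2804, 0.1239).
Drum 2:
Let ψ₂ = V/F and solve Σ zᵢ(Kᵢ−1)/(1+ψ₂(Kᵢ−1)) = 0.
Feasibility: ΣzᵢKᵢ = 1.611, Σzᵢ/Kᵢ = 1.449 — both > 1, two phases present.
Iterate (Newton) starting at ψ₂ = 0.5:
  ψ₂ = 0.500: g = 0.1299, g' = -0.786 → ψ₂ = 0.665
  ψ₂ = 0.665: g = -0.0048, g' = -0.870 → ψ₂ = 0.660
Converged at ψ₂ = 0.660.
  ethyl acetate: x = 0.305, y = 0.746
  o-xylene: x = 0.436, y = 0.200
  n-decane: x = 0.259, y = 0.054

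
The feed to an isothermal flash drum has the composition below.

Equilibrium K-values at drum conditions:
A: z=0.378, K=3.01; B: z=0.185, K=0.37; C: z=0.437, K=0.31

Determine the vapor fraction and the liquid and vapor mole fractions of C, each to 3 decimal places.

ψ = 0.253, x_C = 0.529, y_C = 0.164

Let ψ = V/F and solve Σ zᵢ(Kᵢ−1)/(1+ψ(Kᵢ−1)) = 0.
g(0) = ΣzᵢKᵢ − 1 = 0.342 and g(1) = 1 − Σzᵢ/Kᵢ = -1.035, so a root lies in (0, 1).
Iterate (Newton) starting at ψ = 0.51:
  ψ = 0.510: g = -0.2618, g' = -1.027 → ψ = 0.255
  ψ = 0.255: g = -0.0026, g' = -1.078 → ψ = 0.253
Converged at ψ = 0.253.
Compositions from xᵢ = zᵢ/(1+ψ(Kᵢ−1)), yᵢ = Kᵢxᵢ:
  A: x = 0.251, y = 0.755
  B: x = 0.220, y = 0.081
  C: x = 0.529, y = 0.164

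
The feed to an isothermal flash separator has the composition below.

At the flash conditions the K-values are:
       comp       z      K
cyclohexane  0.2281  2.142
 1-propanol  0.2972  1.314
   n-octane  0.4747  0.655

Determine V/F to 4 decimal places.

V/F = 0.7256

Newton–Raphson from V/F = 0.34:
  V/F = 0.3400: g = 0.08642, g' = -0.2508 → V/F = 0.6846
  V/F = 0.6846: g = 0.00859, g' = -0.2104 → V/F = 0.7254
  V/F = 0.7254: g = 0.00003, g' = -0.2089 → V/F = 0.7256
Converged at V/F = 0.7256.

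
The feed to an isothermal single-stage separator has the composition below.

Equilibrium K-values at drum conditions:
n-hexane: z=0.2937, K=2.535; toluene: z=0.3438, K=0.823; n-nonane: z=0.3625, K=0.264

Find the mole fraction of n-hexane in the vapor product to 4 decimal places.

Material balance + equilibrium reduce to Σ zᵢ(Kᵢ−1)/(1+V/F(Kᵢ−1)) = 0.
g(0) = ΣzᵢKᵢ − 1 = 0.1232 and g(1) = 1 − Σzᵢ/Kᵢ = -0.9067, so a root lies in (0, 1).
Iterate (Newton) starting at V/F = 0.36:
  V/F = 0.3600: g = -0.13760, g' = -0.6628 → V/F = 0.1524
  V/F = 0.1524: g = 0.00231, g' = -0.7150 → V/F = 0.1556
Converged at V/F = 0.1556.
Compositions from xᵢ = zᵢ/(1+V/F(Kᵢ−1)), yᵢ = Kᵢxᵢ:
  n-hexane: x = 0.2371, y = 0.6010
  toluene: x = 0.3535, y = 0.2910
  n-nonane: x = 0.4094, y = 0.1081

y_n-hexane = 0.6010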